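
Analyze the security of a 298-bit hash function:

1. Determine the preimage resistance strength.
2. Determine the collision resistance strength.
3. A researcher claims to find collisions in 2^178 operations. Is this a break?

Step 1: Preimage resistance requires brute-force of 2^298 operations.
Step 2: Collision resistance (birthday bound) = 2^(298/2) = 2^149.
Step 3: The claimed attack costs 2^178 operations.
Step 4: Since 2^178 >= 2^149, the claimed attack is no faster than the generic birthday attack, so this does not break collision resistance.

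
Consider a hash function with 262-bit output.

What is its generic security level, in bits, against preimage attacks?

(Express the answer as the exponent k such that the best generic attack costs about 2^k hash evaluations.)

Step 1: The hash has a 262-bit output.
Step 2: Preimage resistance means: given a digest h(x), it should be infeasible to find any input that hashes to it.
With a 262-bit output there are 2^262 possible digests, so a generic brute-force preimage search costs about 2^262 evaluations.
Step 3: Security level = 262 bits.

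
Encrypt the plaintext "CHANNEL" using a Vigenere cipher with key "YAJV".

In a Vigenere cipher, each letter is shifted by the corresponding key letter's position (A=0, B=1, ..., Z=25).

Step 1: Repeat key to match plaintext length:
  Plaintext: CHANNEL
  Key:       YAJVYAJ
Step 2: Encrypt each letter:
  C(2) + Y(24) = (2+24) mod 26 = 0 = A
  H(7) + A(0) = (7+0) mod 26 = 7 = H
  A(0) + J(9) = (0+9) mod 26 = 9 = J
  N(13) + V(21) = (13+21) mod 26 = 8 = I
  N(13) + Y(24) = (13+24) mod 26 = 11 = L
  E(4) + A(0) = (4+0) mod 26 = 4 = E
  L(11) + J(9) = (11+9) mod 26 = 20 = U
Ciphertext: AHJILEU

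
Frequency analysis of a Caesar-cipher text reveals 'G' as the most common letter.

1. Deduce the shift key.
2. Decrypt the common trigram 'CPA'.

Step 1: In English, 'E' is the most frequent letter (12.7%).
Step 2: The most frequent ciphertext letter is 'G' (position 6).
Step 3: Shift = (6 - 4) mod 26 = 2.
Step 4: Decrypt 'CPA' by shifting back 2:
  C -> A
  P -> N
  A -> Y
Step 5: 'CPA' decrypts to 'ANY'.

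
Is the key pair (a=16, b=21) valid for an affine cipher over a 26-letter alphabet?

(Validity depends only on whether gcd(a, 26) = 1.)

Step 1: Compute gcd(16, 26).
Step 2: gcd(16, 26) = 2.
Since gcd = 2 != 1, 16 shares a common factor with 26, so it cannot be used.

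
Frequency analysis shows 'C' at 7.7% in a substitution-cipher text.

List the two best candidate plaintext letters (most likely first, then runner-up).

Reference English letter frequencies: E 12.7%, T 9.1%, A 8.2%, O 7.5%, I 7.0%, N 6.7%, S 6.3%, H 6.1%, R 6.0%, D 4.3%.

Step 1: Observed frequency of 'C' is 7.7%.
Step 2: Compute distances to each reference frequency and sort:
  O (7.5%): difference = 0.2% <-- BEST
  A (8.2%): difference = 0.5% <-- RUNNER-UP
  I (7.0%): difference = 0.7%
  N (6.7%): difference = 1.0%
  T (9.1%): difference = 1.4%
Step 3: Most likely is 'O' (7.5%, diff 0.2%); second most likely is 'A' (8.2%, diff 0.5%).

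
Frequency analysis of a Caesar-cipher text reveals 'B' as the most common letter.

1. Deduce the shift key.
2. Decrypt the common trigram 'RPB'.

Step 1: In English, 'E' is the most frequent letter (12.7%).
Step 2: The most frequent ciphertext letter is 'B' (position 1).
Step 3: Shift = (1 - 4) mod 26 = 23.
Step 4: Decrypt 'RPB' by shifting back 23:
  R -> U
  P -> S
  B -> E
Step 5: 'RPB' decrypts to 'USE'.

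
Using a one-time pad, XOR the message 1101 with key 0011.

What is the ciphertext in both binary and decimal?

Step 1: Write out the XOR operation bit by bit:
  Message: 1101
  Key:     0011
  XOR:     1110
Step 2: Convert to decimal: 1110 = 14.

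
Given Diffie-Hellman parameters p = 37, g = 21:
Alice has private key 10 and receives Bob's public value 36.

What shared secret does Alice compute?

Step 1: s = B^a mod p = 36^10 mod 37.
  36^1 mod 37 = 36
  36^2 mod 37 = (36 * 36) mod 37 = 1
  36^3 mod 37 = (1 * 36) mod 37 = 36
  36^4 mod 37 = (36 * 36) mod 37 = 1
  36^5 mod 37 = (1 * 36) mod 37 = 36
  36^6 mod 37 = (36 * 36) mod 37 = 1
  36^7 mod 37 = (1 * 36) mod 37 = 36
  36^8 mod 37 = (36 * 36) mod 37 = 1
  36^9 mod 37 = (1 * 36) mod 37 = 36
  36^10 mod 37 = (36 * 36) mod 37 = 1
Result: shared secret = 1.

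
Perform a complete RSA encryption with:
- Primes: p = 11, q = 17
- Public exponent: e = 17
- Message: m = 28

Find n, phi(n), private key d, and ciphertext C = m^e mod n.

Step 1: n = 11 * 17 = 187.
Step 2: phi(n) = (11-1)(17-1) = 10 * 16 = 160.
Step 3: Find d = 17^(-1) mod 160 = 113.
  Verify: 17 * 113 = 1921 = 1 (mod 160).
Step 4: C = 28^17 mod 187 = 96.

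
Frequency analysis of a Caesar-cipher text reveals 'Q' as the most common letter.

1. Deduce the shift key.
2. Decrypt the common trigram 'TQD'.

Step 1: In English, 'E' is the most frequent letter (12.7%).
Step 2: The most frequent ciphertext letter is 'Q' (position 16).
Step 3: Shift = (16 - 4) mod 26 = 12.
Step 4: Decrypt 'TQD' by shifting back 12:
  T -> H
  Q -> E
  D -> R
Step 5: 'TQD' decrypts to 'HER'.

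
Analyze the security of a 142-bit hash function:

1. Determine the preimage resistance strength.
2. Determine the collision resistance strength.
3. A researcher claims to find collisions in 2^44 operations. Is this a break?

Step 1: Preimage resistance requires brute-force of 2^142 operations.
Step 2: Collision resistance (birthday bound) = 2^(142/2) = 2^71.
Step 3: The claimed attack costs 2^44 operations.
Step 4: Since 2^44 < 2^71, the claimed attack beats the generic birthday bound, so collision resistance is broken.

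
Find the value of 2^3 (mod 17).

Step 1: Compute 2^3 mod 17 step by step, reducing modulo 17 at each step.
  2^1 mod 17 = 2
  2^2 mod 17 = (2 * 2) mod 17 = 4
  2^3 mod 17 = (4 * 2) mod 17 = 8
Step 2: Result = 8.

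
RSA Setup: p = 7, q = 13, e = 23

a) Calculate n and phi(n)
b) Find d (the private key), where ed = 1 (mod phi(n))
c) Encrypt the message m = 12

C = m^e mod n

Step 1: n = 7 * 13 = 91.
Step 2: phi(n) = (7-1)(13-1) = 6 * 12 = 72.
Step 3: Find d = 23^(-1) mod 72 = 47.
  Verify: 23 * 47 = 1081 = 1 (mod 72).
Step 4: C = 12^23 mod 91 = 38.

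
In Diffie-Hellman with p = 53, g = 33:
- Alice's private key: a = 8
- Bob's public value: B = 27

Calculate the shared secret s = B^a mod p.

Step 1: s = B^a mod p = 27^8 mod 53.
  27^1 mod 53 = 27
  27^2 mod 53 = (27 * 27) mod 53 = 40
  27^3 mod 53 = (40 * 27) mod 53 = 20
  27^4 mod 53 = (20 * 27) mod 53 = 10
  27^5 mod 53 = (10 * 27) mod 53 = 5
  27^6 mod 53 = (5 * 27) mod 53 = 29
  27^7 mod 53 = (29 * 27) mod 53 = 41
  27^8 mod 53 = (41 * 27) mod 53 = 47
Result: shared secret = 47.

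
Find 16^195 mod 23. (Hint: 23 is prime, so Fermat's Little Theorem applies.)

Step 1: Since 23 is prime, by Fermat's Little Theorem: 16^22 = 1 (mod 23).
Step 2: Reduce exponent: 195 mod 22 = 19.
Step 3: So 16^195 = 16^19 (mod 23).
Step 4: 16^19 mod 23 = 12.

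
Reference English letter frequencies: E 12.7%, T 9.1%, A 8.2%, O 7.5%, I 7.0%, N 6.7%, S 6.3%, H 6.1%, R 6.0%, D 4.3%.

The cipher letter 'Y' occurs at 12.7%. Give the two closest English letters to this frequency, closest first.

Step 1: Observed frequency of 'Y' is 12.7%.
Step 2: Compute distances to each reference frequency and sort:
  E (12.7%): difference = 0.0% <-- BEST
  T (9.1%): difference = 3.6% <-- RUNNER-UP
  A (8.2%): difference = 4.5%
  O (7.5%): difference = 5.2%
  I (7.0%): difference = 5.7%
Step 3: Most likely is 'E' (12.7%, diff 0.0%); second most likely is 'T' (9.1%, diff 3.6%).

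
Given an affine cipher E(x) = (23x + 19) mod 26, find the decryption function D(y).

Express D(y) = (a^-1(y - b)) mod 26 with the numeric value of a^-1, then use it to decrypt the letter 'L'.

Step 1: Find a^-1, the modular inverse of 23 mod 26.
Step 2: We need 23 * a^-1 = 1 (mod 26).
Step 3: 23 * 17 = 391 = 15 * 26 + 1, so a^-1 = 17.
Step 4: D(y) = 17(y - 19) mod 26.
Step 5: Apply to 'L' (y = 11): D(11) = 17 * (11 - 19) mod 26 = 17 * -8 mod 26 = 20 -> 'U'.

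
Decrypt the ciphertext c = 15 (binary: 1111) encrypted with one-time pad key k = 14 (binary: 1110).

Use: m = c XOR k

Step 1: XOR ciphertext with key:
  Ciphertext: 1111
  Key:        1110
  XOR:        0001
Step 2: Plaintext = 0001 = 1 in decimal.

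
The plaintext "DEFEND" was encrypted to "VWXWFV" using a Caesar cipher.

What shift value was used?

Step 1: Compare first letters: D (position 3) -> V (position 21).
Step 2: Shift = (21 - 3) mod 26 = 18.
The shift value is 18.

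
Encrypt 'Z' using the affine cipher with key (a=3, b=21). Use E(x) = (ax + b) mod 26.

Step 1: Convert 'Z' to number: x = 25.
Step 2: E(25) = (3 * 25 + 21) mod 26 = 96 mod 26 = 18.
Step 3: Convert 18 back to letter: S.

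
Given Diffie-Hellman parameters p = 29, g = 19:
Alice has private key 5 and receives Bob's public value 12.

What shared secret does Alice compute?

Step 1: s = B^a mod p = 12^5 mod 29.
  12^1 mod 29 = 12
  12^2 mod 29 = (12 * 12) mod 29 = 28
  12^3 mod 29 = (28 * 12) mod 29 = 17
  12^4 mod 29 = (17 * 12) mod 29 = 1
  12^5 mod 29 = (1 * 12) mod 29 = 12
Result: shared secret = 12.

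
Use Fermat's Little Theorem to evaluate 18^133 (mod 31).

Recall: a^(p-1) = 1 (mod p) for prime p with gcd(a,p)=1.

Step 1: Since 31 is prime, by Fermat's Little Theorem: 18^30 = 1 (mod 31).
Step 2: Reduce exponent: 133 mod 30 = 13.
Step 3: So 18^133 = 18^13 (mod 31).
Step 4: 18^13 mod 31 = 20.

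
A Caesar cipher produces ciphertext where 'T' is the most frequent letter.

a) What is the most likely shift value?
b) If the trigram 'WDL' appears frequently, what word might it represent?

Step 1: In English, 'E' is the most frequent letter (12.7%).
Step 2: The most frequent ciphertext letter is 'T' (position 19).
Step 3: Shift = (19 - 4) mod 26 = 15.
Step 4: Decrypt 'WDL' by shifting back 15:
  W -> H
  D -> O
  L -> W
Step 5: 'WDL' decrypts to 'HOW'.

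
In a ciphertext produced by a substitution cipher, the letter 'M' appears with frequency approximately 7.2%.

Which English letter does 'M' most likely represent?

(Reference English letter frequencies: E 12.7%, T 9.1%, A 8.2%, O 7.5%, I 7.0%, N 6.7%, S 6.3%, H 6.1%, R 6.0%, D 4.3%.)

Step 1: The observed frequency is 7.2%.
Step 2: Compare with English frequencies:
  E: 12.7% (difference: 5.5%)
  T: 9.1% (difference: 1.9%)
  A: 8.2% (difference: 1.0%)
  O: 7.5% (difference: 0.3%)
  I: 7.0% (difference: 0.2%) <-- closest
  N: 6.7% (difference: 0.5%)
  S: 6.3% (difference: 0.9%)
  H: 6.1% (difference: 1.1%)
  R: 6.0% (difference: 1.2%)
  D: 4.3% (difference: 2.9%)
Step 3: 'M' most likely represents 'I' (frequency 7.0%).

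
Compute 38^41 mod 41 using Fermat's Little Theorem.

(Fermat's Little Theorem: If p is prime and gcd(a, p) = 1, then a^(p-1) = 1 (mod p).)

Step 1: Since 41 is prime, by Fermat's Little Theorem: 38^40 = 1 (mod 41).
Step 2: Reduce exponent: 41 mod 40 = 1.
Step 3: So 38^41 = 38^1 (mod 41).
Step 4: 38^1 mod 41 = 38.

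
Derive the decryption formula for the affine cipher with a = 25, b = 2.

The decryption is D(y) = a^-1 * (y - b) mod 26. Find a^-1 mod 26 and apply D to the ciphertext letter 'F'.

Step 1: Find a^-1, the modular inverse of 25 mod 26.
Step 2: We need 25 * a^-1 = 1 (mod 26).
Step 3: 25 * 25 = 625 = 24 * 26 + 1, so a^-1 = 25.
Step 4: D(y) = 25(y - 2) mod 26.
Step 5: Apply to 'F' (y = 5): D(5) = 25 * (5 - 2) mod 26 = 25 * 3 mod 26 = 23 -> 'X'.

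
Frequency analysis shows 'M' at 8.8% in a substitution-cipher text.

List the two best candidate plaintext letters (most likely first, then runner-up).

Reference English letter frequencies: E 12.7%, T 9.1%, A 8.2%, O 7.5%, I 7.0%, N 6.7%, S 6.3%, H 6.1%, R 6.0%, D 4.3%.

Step 1: Observed frequency of 'M' is 8.8%.
Step 2: Compute distances to each reference frequency and sort:
  T (9.1%): difference = 0.3% <-- BEST
  A (8.2%): difference = 0.6% <-- RUNNER-UP
  O (7.5%): difference = 1.3%
  I (7.0%): difference = 1.8%
  N (6.7%): difference = 2.1%
Step 3: Most likely is 'T' (9.1%, diff 0.3%); second most likely is 'A' (8.2%, diff 0.6%).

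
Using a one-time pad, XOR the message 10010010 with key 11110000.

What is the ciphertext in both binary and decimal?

Step 1: Write out the XOR operation bit by bit:
  Message: 10010010
  Key:     11110000
  XOR:     01100010
Step 2: Convert to decimal: 01100010 = 98.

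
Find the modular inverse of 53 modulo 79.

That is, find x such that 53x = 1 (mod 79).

Step 1: We need x such that 53 * x = 1 (mod 79).
Step 2: Using the extended Euclidean algorithm or trial:
  53 * 3 = 159 = 2 * 79 + 1.
Step 3: Since 159 mod 79 = 1, the inverse is x = 3.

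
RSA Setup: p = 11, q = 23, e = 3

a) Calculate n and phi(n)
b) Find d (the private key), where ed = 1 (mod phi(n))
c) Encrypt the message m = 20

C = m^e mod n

Step 1: n = 11 * 23 = 253.
Step 2: phi(n) = (11-1)(23-1) = 10 * 22 = 220.
Step 3: Find d = 3^(-1) mod 220 = 147.
  Verify: 3 * 147 = 441 = 1 (mod 220).
Step 4: C = 20^3 mod 253 = 157.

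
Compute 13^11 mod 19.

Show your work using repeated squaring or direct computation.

Step 1: Compute 13^11 mod 19 step by step, reducing modulo 19 at each step.
  13^1 mod 19 = 13
  13^2 mod 19 = (13 * 13) mod 19 = 17
  13^3 mod 19 = (17 * 13) mod 19 = 12
  13^4 mod 19 = (12 * 13) mod 19 = 4
  13^5 mod 19 = (4 * 13) mod 19 = 14
  13^6 mod 19 = (14 * 13) mod 19 = 11
  13^7 mod 19 = (11 * 13) mod 19 = 10
  13^8 mod 19 = (10 * 13) mod 19 = 16
  13^9 mod 19 = (16 * 13) mod 19 = 18
  13^10 mod 19 = (18 * 13) mod 19 = 6
  13^11 mod 19 = (6 * 13) mod 19 = 2
Step 2: Result = 2.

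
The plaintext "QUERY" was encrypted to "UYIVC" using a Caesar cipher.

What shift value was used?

Step 1: Compare first letters: Q (position 16) -> U (position 20).
Step 2: Shift = (20 - 16) mod 26 = 4.
The shift value is 4.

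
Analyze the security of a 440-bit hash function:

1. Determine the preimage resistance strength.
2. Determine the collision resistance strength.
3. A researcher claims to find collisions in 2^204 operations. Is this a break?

Step 1: Preimage resistance requires brute-force of 2^440 operations.
Step 2: Collision resistance (birthday bound) = 2^(440/2) = 2^220.
Step 3: The claimed attack costs 2^204 operations.
Step 4: Since 2^204 < 2^220, the claimed attack beats the generic birthday bound, so collision resistance is broken.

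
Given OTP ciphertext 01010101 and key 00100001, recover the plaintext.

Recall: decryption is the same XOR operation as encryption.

Step 1: XOR ciphertext with key:
  Ciphertext: 01010101
  Key:        00100001
  XOR:        01110100
Step 2: Plaintext = 01110100 = 116 in decimal.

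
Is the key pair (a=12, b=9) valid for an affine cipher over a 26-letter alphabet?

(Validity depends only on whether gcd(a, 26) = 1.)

Step 1: Compute gcd(12, 26).
Step 2: gcd(12, 26) = 2.
Since gcd = 2 != 1, 12 shares a common factor with 26, so it cannot be used.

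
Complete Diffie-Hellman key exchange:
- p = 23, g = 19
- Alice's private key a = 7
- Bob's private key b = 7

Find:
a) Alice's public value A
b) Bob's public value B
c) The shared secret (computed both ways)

Step 1: A = g^a mod p = 19^7 mod 23 = 15.
Step 2: B = g^b mod p = 19^7 mod 23 = 15.
Step 3: Alice computes s = B^a mod p = 15^7 mod 23 = 11.
Step 4: Bob computes s = A^b mod p = 15^7 mod 23 = 11.
Both sides agree: shared secret = 11.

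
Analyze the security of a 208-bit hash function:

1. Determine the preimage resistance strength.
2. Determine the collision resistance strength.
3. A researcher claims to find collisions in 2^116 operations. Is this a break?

Step 1: Preimage resistance requires brute-force of 2^208 operations.
Step 2: Collision resistance (birthday bound) = 2^(208/2) = 2^104.
Step 3: The claimed attack costs 2^116 operations.
Step 4: Since 2^116 >= 2^104, the claimed attack is no faster than the generic birthday attack, so this does not break collision resistance.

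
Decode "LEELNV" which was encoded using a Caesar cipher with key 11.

Step 1: Reverse the shift by subtracting 11 from each letter position.
  L (position 11) -> position (11-11) mod 26 = 0 -> A
  E (position 4) -> position (4-11) mod 26 = 19 -> T
  E (position 4) -> position (4-11) mod 26 = 19 -> T
  L (position 11) -> position (11-11) mod 26 = 0 -> A
  N (position 13) -> position (13-11) mod 26 = 2 -> C
  V (position 21) -> position (21-11) mod 26 = 10 -> K
Decrypted message: ATTACK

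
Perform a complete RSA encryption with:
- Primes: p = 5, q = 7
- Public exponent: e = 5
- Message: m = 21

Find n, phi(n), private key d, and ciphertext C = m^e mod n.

Step 1: n = 5 * 7 = 35.
Step 2: phi(n) = (5-1)(7-1) = 4 * 6 = 24.
Step 3: Find d = 5^(-1) mod 24 = 5.
  Verify: 5 * 5 = 25 = 1 (mod 24).
Step 4: C = 21^5 mod 35 = 21.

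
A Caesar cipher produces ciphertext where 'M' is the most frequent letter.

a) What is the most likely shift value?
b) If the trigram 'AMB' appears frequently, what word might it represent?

Step 1: In English, 'E' is the most frequent letter (12.7%).
Step 2: The most frequent ciphertext letter is 'M' (position 12).
Step 3: Shift = (12 - 4) mod 26 = 8.
Step 4: Decrypt 'AMB' by shifting back 8:
  A -> S
  M -> E
  B -> T
Step 5: 'AMB' decrypts to 'SET'.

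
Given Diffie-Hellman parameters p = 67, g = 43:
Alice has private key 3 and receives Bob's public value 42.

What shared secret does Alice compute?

Step 1: s = B^a mod p = 42^3 mod 67.
  42^1 mod 67 = 42
  42^2 mod 67 = (42 * 42) mod 67 = 22
  42^3 mod 67 = (22 * 42) mod 67 = 53
Result: shared secret = 53.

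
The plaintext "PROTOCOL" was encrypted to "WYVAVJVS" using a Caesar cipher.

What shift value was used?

Step 1: Compare first letters: P (position 15) -> W (position 22).
Step 2: Shift = (22 - 15) mod 26 = 7.
The shift value is 7.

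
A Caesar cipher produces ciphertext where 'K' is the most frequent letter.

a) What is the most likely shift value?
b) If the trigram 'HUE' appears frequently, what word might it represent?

Step 1: In English, 'E' is the most frequent letter (12.7%).
Step 2: The most frequent ciphertext letter is 'K' (position 10).
Step 3: Shift = (10 - 4) mod 26 = 6.
Step 4: Decrypt 'HUE' by shifting back 6:
  H -> B
  U -> O
  E -> Y
Step 5: 'HUE' decrypts to 'BOY'.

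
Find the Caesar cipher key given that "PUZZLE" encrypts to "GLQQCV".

Step 1: Compare first letters: P (position 15) -> G (position 6).
Step 2: Shift = (6 - 15) mod 26 = 17.
The shift value is 17.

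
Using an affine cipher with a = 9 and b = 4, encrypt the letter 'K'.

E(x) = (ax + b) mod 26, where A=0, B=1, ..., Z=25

Step 1: Convert 'K' to number: x = 10.
Step 2: E(10) = (9 * 10 + 4) mod 26 = 94 mod 26 = 16.
Step 3: Convert 16 back to letter: Q.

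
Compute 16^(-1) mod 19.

Step 1: We need x such that 16 * x = 1 (mod 19).
Step 2: Using the extended Euclidean algorithm or trial:
  16 * 6 = 96 = 5 * 19 + 1.
Step 3: Since 96 mod 19 = 1, the inverse is x = 6.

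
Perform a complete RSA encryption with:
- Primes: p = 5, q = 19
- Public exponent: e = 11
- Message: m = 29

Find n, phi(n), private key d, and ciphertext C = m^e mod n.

Step 1: n = 5 * 19 = 95.
Step 2: phi(n) = (5-1)(19-1) = 4 * 18 = 72.
Step 3: Find d = 11^(-1) mod 72 = 59.
  Verify: 11 * 59 = 649 = 1 (mod 72).
Step 4: C = 29^11 mod 95 = 14.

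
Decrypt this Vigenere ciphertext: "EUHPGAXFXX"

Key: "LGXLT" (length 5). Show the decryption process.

Step 1: Key 'LGXLT' has length 5. Extended key: LGXLTLGXLT
Step 2: Decrypt each position:
  E(4) - L(11) = 19 = T
  U(20) - G(6) = 14 = O
  H(7) - X(23) = 10 = K
  P(15) - L(11) = 4 = E
  G(6) - T(19) = 13 = N
  A(0) - L(11) = 15 = P
  X(23) - G(6) = 17 = R
  F(5) - X(23) = 8 = I
  X(23) - L(11) = 12 = M
  X(23) - T(19) = 4 = E
Plaintext: TOKENPRIME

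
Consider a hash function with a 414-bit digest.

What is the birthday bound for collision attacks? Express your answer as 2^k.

Step 1: The birthday paradox gives collision probability ~50% after sqrt(2^n) = 2^(n/2) hashes.
Step 2: For 414-bit output: 2^(414/2) = 2^207.
Step 3: Approximately 2^207 hash computations needed.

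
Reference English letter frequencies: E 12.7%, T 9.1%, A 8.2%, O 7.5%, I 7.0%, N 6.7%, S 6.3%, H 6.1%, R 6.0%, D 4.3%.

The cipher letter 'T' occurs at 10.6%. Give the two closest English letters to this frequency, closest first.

Step 1: Observed frequency of 'T' is 10.6%.
Step 2: Compute distances to each reference frequency and sort:
  T (9.1%): difference = 1.5% <-- BEST
  E (12.7%): difference = 2.1% <-- RUNNER-UP
  A (8.2%): difference = 2.4%
  O (7.5%): difference = 3.1%
  I (7.0%): difference = 3.6%
Step 3: Most likely is 'T' (9.1%, diff 1.5%); second most likely is 'E' (12.7%, diff 2.1%).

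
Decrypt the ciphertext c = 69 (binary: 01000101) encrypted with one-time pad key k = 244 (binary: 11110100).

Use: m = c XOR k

Step 1: XOR ciphertext with key:
  Ciphertext: 01000101
  Key:        11110100
  XOR:        10110001
Step 2: Plaintext = 10110001 = 177 in decimal.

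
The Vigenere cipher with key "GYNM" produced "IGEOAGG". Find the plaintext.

Step 1: Extend key: GYNMGYN
Step 2: Decrypt each letter (c - k) mod 26:
  I(8) - G(6) = (8-6) mod 26 = 2 = C
  G(6) - Y(24) = (6-24) mod 26 = 8 = I
  E(4) - N(13) = (4-13) mod 26 = 17 = R
  O(14) - M(12) = (14-12) mod 26 = 2 = C
  A(0) - G(6) = (0-6) mod 26 = 20 = U
  G(6) - Y(24) = (6-24) mod 26 = 8 = I
  G(6) - N(13) = (6-13) mod 26 = 19 = T
Plaintext: CIRCUIT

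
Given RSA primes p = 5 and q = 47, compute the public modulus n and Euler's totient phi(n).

Step 1: n = p * q = 5 * 47 = 235.
Step 2: phi(n) = (p-1)(q-1) = 4 * 46 = 184.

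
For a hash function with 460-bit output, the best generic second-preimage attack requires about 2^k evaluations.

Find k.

Step 1: The hash has a 460-bit output.
Step 2: Second-preimage resistance means: given a specific input x, it should be infeasible to find a different y with h(y) = h(x).
With a 460-bit output, a generic search for a second preimage costs about 2^460 evaluations (each trial matches the fixed target with probability 2^-460).
Step 3: Security level = 460 bits.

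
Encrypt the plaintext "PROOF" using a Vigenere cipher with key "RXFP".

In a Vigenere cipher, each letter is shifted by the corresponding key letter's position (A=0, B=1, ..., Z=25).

Step 1: Repeat key to match plaintext length:
  Plaintext: PROOF
  Key:       RXFPR
Step 2: Encrypt each letter:
  P(15) + R(17) = (15+17) mod 26 = 6 = G
  R(17) + X(23) = (17+23) mod 26 = 14 = O
  O(14) + F(5) = (14+5) mod 26 = 19 = T
  O(14) + P(15) = (14+15) mod 26 = 3 = D
  F(5) + R(17) = (5+17) mod 26 = 22 = W
Ciphertext: GOTDW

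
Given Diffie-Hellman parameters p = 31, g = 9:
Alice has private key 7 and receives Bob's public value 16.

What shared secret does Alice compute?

Step 1: s = B^a mod p = 16^7 mod 31.
  16^1 mod 31 = 16
  16^2 mod 31 = (16 * 16) mod 31 = 8
  16^3 mod 31 = (8 * 16) mod 31 = 4
  16^4 mod 31 = (4 * 16) mod 31 = 2
  16^5 mod 31 = (2 * 16) mod 31 = 1
  16^6 mod 31 = (1 * 16) mod 31 = 16
  16^7 mod 31 = (16 * 16) mod 31 = 8
Result: shared secret = 8.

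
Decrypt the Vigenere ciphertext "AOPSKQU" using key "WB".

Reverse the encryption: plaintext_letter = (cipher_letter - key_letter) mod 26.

Step 1: Extend key: WBWBWBW
Step 2: Decrypt each letter (c - k) mod 26:
  A(0) - W(22) = (0-22) mod 26 = 4 = E
  O(14) - B(1) = (14-1) mod 26 = 13 = N
  P(15) - W(22) = (15-22) mod 26 = 19 = T
  S(18) - B(1) = (18-1) mod 26 = 17 = R
  K(10) - W(22) = (10-22) mod 26 = 14 = O
  Q(16) - B(1) = (16-1) mod 26 = 15 = P
  U(20) - W(22) = (20-22) mod 26 = 24 = Y
Plaintext: ENTROPY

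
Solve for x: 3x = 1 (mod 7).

Step 1: We need x such that 3 * x = 1 (mod 7).
Step 2: Using the extended Euclidean algorithm or trial:
  3 * 5 = 15 = 2 * 7 + 1.
Step 3: Since 15 mod 7 = 1, the inverse is x = 5.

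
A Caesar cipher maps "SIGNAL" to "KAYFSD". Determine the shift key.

Step 1: Compare first letters: S (position 18) -> K (position 10).
Step 2: Shift = (10 - 18) mod 26 = 18.
The shift value is 18.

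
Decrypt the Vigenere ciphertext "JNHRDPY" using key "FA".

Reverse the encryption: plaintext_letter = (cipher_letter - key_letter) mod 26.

Step 1: Extend key: FAFAFAF
Step 2: Decrypt each letter (c - k) mod 26:
  J(9) - F(5) = (9-5) mod 26 = 4 = E
  N(13) - A(0) = (13-0) mod 26 = 13 = N
  H(7) - F(5) = (7-5) mod 26 = 2 = C
  R(17) - A(0) = (17-0) mod 26 = 17 = R
  D(3) - F(5) = (3-5) mod 26 = 24 = Y
  P(15) - A(0) = (15-0) mod 26 = 15 = P
  Y(24) - F(5) = (24-5) mod 26 = 19 = T
Plaintext: ENCRYPT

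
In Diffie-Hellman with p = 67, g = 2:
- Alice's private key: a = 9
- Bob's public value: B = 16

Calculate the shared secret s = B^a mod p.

Step 1: s = B^a mod p = 16^9 mod 67.
  16^1 mod 67 = 16
  16^2 mod 67 = (16 * 16) mod 67 = 55
  16^3 mod 67 = (55 * 16) mod 67 = 9
  16^4 mod 67 = (9 * 16) mod 67 = 10
  16^5 mod 67 = (10 * 16) mod 67 = 26
  16^6 mod 67 = (26 * 16) mod 67 = 14
  16^7 mod 67 = (14 * 16) mod 67 = 23
  16^8 mod 67 = (23 * 16) mod 67 = 33
  16^9 mod 67 = (33 * 16) mod 67 = 59
Result: shared secret = 59.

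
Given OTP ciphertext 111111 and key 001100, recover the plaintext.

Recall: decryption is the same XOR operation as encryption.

Step 1: XOR ciphertext with key:
  Ciphertext: 111111
  Key:        001100
  XOR:        110011
Step 2: Plaintext = 110011 = 51 in decimal.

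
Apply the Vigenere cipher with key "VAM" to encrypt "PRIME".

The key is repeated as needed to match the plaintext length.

Step 1: Repeat key to match plaintext length:
  Plaintext: PRIME
  Key:       VAMVA
Step 2: Encrypt each letter:
  P(15) + V(21) = (15+21) mod 26 = 10 = K
  R(17) + A(0) = (17+0) mod 26 = 17 = R
  I(8) + M(12) = (8+12) mod 26 = 20 = U
  M(12) + V(21) = (12+21) mod 26 = 7 = H
  E(4) + A(0) = (4+0) mod 26 = 4 = E
Ciphertext: KRUHE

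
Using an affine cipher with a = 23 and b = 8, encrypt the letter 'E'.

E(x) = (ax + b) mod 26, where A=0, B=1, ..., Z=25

Step 1: Convert 'E' to number: x = 4.
Step 2: E(4) = (23 * 4 + 8) mod 26 = 100 mod 26 = 22.
Step 3: Convert 22 back to letter: W.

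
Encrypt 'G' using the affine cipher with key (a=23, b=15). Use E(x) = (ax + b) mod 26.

Step 1: Convert 'G' to number: x = 6.
Step 2: E(6) = (23 * 6 + 15) mod 26 = 153 mod 26 = 23.
Step 3: Convert 23 back to letter: X.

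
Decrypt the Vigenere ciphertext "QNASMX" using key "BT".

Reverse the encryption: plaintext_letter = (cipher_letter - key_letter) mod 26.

Step 1: Extend key: BTBTBT
Step 2: Decrypt each letter (c - k) mod 26:
  Q(16) - B(1) = (16-1) mod 26 = 15 = P
  N(13) - T(19) = (13-19) mod 26 = 20 = U
  A(0) - B(1) = (0-1) mod 26 = 25 = Z
  S(18) - T(19) = (18-19) mod 26 = 25 = Z
  M(12) - B(1) = (12-1) mod 26 = 11 = L
  X(23) - T(19) = (23-19) mod 26 = 4 = E
Plaintext: PUZZLE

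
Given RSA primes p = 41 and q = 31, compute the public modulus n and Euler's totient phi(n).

Step 1: n = p * q = 41 * 31 = 1271.
Step 2: phi(n) = (p-1)(q-1) = 40 * 30 = 1200.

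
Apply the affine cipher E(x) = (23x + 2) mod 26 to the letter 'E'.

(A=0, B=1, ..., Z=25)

Step 1: Convert 'E' to number: x = 4.
Step 2: E(4) = (23 * 4 + 2) mod 26 = 94 mod 26 = 16.
Step 3: Convert 16 back to letter: Q.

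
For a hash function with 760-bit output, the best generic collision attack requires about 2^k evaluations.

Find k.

Step 1: The hash has a 760-bit output.
Step 2: Collision resistance means it should be infeasible to find any x != y with h(x) = h(y).
By the birthday bound, a generic collision search succeeds after about sqrt(2^760) = 2^(760/2) = 2^380 evaluations.
Step 3: Security level = 380 bits.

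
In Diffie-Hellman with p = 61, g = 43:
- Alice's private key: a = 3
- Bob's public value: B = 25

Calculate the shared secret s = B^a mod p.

Step 1: s = B^a mod p = 25^3 mod 61.
  25^1 mod 61 = 25
  25^2 mod 61 = (25 * 25) mod 61 = 15
  25^3 mod 61 = (15 * 25) mod 61 = 9
Result: shared secret = 9.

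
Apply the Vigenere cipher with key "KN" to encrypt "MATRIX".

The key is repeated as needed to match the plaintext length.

Step 1: Repeat key to match plaintext length:
  Plaintext: MATRIX
  Key:       KNKNKN
Step 2: Encrypt each letter:
  M(12) + K(10) = (12+10) mod 26 = 22 = W
  A(0) + N(13) = (0+13) mod 26 = 13 = N
  T(19) + K(10) = (19+10) mod 26 = 3 = D
  R(17) + N(13) = (17+13) mod 26 = 4 = E
  I(8) + K(10) = (8+10) mod 26 = 18 = S
  X(23) + N(13) = (23+13) mod 26 = 10 = K
Ciphertext: WNDESK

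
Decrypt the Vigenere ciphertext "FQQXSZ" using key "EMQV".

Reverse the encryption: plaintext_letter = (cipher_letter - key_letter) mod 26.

Step 1: Extend key: EMQVEM
Step 2: Decrypt each letter (c - k) mod 26:
  F(5) - E(4) = (5-4) mod 26 = 1 = B
  Q(16) - M(12) = (16-12) mod 26 = 4 = E
  Q(16) - Q(16) = (16-16) mod 26 = 0 = A
  X(23) - V(21) = (23-21) mod 26 = 2 = C
  S(18) - E(4) = (18-4) mod 26 = 14 = O
  Z(25) - M(12) = (25-12) mod 26 = 13 = N
Plaintext: BEACON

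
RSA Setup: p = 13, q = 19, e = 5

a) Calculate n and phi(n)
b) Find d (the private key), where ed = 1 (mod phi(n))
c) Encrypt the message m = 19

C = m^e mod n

Step 1: n = 13 * 19 = 247.
Step 2: phi(n) = (13-1)(19-1) = 12 * 18 = 216.
Step 3: Find d = 5^(-1) mod 216 = 173.
  Verify: 5 * 173 = 865 = 1 (mod 216).
Step 4: C = 19^5 mod 247 = 171.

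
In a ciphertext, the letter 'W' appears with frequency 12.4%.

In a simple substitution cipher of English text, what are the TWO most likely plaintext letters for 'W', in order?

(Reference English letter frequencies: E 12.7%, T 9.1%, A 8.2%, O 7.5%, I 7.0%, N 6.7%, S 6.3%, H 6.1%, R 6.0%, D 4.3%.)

Step 1: Observed frequency of 'W' is 12.4%.
Step 2: Compute distances to each reference frequency and sort:
  E (12.7%): difference = 0.3% <-- BEST
  T (9.1%): difference = 3.3% <-- RUNNER-UP
  A (8.2%): difference = 4.2%
  O (7.5%): difference = 4.9%
  I (7.0%): difference = 5.4%
Step 3: Most likely is 'E' (12.7%, diff 0.3%); second most likely is 'T' (9.1%, diff 3.3%).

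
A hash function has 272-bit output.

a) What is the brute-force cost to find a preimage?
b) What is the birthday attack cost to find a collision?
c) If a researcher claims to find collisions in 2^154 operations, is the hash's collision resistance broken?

Step 1: Preimage resistance requires brute-force of 2^272 operations.
Step 2: Collision resistance (birthday bound) = 2^(272/2) = 2^136.
Step 3: The claimed attack costs 2^154 operations.
Step 4: Since 2^154 >= 2^136, the claimed attack is no faster than the generic birthday attack, so this does not break collision resistance.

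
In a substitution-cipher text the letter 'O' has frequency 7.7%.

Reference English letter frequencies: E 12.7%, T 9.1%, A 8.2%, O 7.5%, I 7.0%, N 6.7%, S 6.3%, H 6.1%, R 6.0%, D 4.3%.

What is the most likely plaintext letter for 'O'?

Step 1: The observed frequency is 7.7%.
Step 2: Compare with English frequencies:
  E: 12.7% (difference: 5.0%)
  T: 9.1% (difference: 1.4%)
  A: 8.2% (difference: 0.5%)
  O: 7.5% (difference: 0.2%) <-- closest
  I: 7.0% (difference: 0.7%)
  N: 6.7% (difference: 1.0%)
  S: 6.3% (difference: 1.4%)
  H: 6.1% (difference: 1.6%)
  R: 6.0% (difference: 1.7%)
  D: 4.3% (difference: 3.4%)
Step 3: 'O' most likely represents 'O' (frequency 7.5%).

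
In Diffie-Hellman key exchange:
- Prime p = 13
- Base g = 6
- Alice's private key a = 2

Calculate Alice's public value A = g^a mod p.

Step 1: A = g^a mod p = 6^2 mod 13.
  6^1 mod 13 = 6
  6^2 mod 13 = (6 * 6) mod 13 = 10
Result: A = 10.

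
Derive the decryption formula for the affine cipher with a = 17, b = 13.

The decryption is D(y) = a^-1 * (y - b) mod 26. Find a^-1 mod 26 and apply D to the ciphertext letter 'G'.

Step 1: Find a^-1, the modular inverse of 17 mod 26.
Step 2: We need 17 * a^-1 = 1 (mod 26).
Step 3: 17 * 23 = 391 = 15 * 26 + 1, so a^-1 = 23.
Step 4: D(y) = 23(y - 13) mod 26.
Step 5: Apply to 'G' (y = 6): D(6) = 23 * (6 - 13) mod 26 = 23 * -7 mod 26 = 21 -> 'V'.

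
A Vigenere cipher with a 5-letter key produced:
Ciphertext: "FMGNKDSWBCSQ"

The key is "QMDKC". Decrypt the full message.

Step 1: Key 'QMDKC' has length 5. Extended key: QMDKCQMDKCQM
Step 2: Decrypt each position:
  F(5) - Q(16) = 15 = P
  M(12) - M(12) = 0 = A
  G(6) - D(3) = 3 = D
  N(13) - K(10) = 3 = D
  K(10) - C(2) = 8 = I
  D(3) - Q(16) = 13 = N
  S(18) - M(12) = 6 = G
  W(22) - D(3) = 19 = T
  B(1) - K(10) = 17 = R
  C(2) - C(2) = 0 = A
  S(18) - Q(16) = 2 = C
  Q(16) - M(12) = 4 = E
Plaintext: PADDINGTRACE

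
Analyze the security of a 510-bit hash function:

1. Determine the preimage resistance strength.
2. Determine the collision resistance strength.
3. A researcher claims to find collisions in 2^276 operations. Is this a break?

Step 1: Preimage resistance requires brute-force of 2^510 operations.
Step 2: Collision resistance (birthday bound) = 2^(510/2) = 2^255.
Step 3: The claimed attack costs 2^276 operations.
Step 4: Since 2^276 >= 2^255, the claimed attack is no faster than the generic birthday attack, so this does not break collision resistance.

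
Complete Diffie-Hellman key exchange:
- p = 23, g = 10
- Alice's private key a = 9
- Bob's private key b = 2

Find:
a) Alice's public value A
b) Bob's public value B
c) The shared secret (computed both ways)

Step 1: A = g^a mod p = 10^9 mod 23 = 20.
Step 2: B = g^b mod p = 10^2 mod 23 = 8.
Step 3: Alice computes s = B^a mod p = 8^9 mod 23 = 9.
Step 4: Bob computes s = A^b mod p = 20^2 mod 23 = 9.
Both sides agree: shared secret = 9.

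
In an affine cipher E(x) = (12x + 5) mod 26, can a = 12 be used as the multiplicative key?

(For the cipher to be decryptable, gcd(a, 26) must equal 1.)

Step 1: Compute gcd(12, 26).
Step 2: gcd(12, 26) = 2.
Since gcd = 2 != 1, 12 shares a common factor with 26, so it cannot be used.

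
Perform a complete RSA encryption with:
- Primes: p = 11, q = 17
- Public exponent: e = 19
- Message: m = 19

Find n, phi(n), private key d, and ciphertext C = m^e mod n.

Step 1: n = 11 * 17 = 187.
Step 2: phi(n) = (11-1)(17-1) = 10 * 16 = 160.
Step 3: Find d = 19^(-1) mod 160 = 59.
  Verify: 19 * 59 = 1121 = 1 (mod 160).
Step 4: C = 19^19 mod 187 = 161.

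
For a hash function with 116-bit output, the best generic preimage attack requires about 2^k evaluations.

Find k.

Step 1: The hash has a 116-bit output.
Step 2: Preimage resistance means: given a digest h(x), it should be infeasible to find any input that hashes to it.
With a 116-bit output there are 2^116 possible digests, so a generic brute-force preimage search costs about 2^116 evaluations.
Step 3: Security level = 116 bits.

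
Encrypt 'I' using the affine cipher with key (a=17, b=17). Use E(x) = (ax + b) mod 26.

Step 1: Convert 'I' to number: x = 8.
Step 2: E(8) = (17 * 8 + 17) mod 26 = 153 mod 26 = 23.
Step 3: Convert 23 back to letter: X.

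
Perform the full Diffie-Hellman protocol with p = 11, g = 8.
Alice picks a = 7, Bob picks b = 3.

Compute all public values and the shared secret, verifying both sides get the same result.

Step 1: A = g^a mod p = 8^7 mod 11 = 2.
Step 2: B = g^b mod p = 8^3 mod 11 = 6.
Step 3: Alice computes s = B^a mod p = 6^7 mod 11 = 8.
Step 4: Bob computes s = A^b mod p = 2^3 mod 11 = 8.
Both sides agree: shared secret = 8.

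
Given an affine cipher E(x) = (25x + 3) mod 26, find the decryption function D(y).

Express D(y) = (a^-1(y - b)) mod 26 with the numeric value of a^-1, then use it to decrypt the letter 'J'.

Step 1: Find a^-1, the modular inverse of 25 mod 26.
Step 2: We need 25 * a^-1 = 1 (mod 26).
Step 3: 25 * 25 = 625 = 24 * 26 + 1, so a^-1 = 25.
Step 4: D(y) = 25(y - 3) mod 26.
Step 5: Apply to 'J' (y = 9): D(9) = 25 * (9 - 3) mod 26 = 25 * 6 mod 26 = 20 -> 'U'.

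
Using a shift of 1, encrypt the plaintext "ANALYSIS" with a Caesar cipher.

Step 1: For each letter, shift forward by 1 positions (mod 26).
  A (position 0) -> position (0+1) mod 26 = 1 -> B
  N (position 13) -> position (13+1) mod 26 = 14 -> O
  A (position 0) -> position (0+1) mod 26 = 1 -> B
  L (position 11) -> position (11+1) mod 26 = 12 -> M
  Y (position 24) -> position (24+1) mod 26 = 25 -> Z
  S (position 18) -> position (18+1) mod 26 = 19 -> T
  I (position 8) -> position (8+1) mod 26 = 9 -> J
  S (position 18) -> position (18+1) mod 26 = 19 -> T
Result: BOBMZTJT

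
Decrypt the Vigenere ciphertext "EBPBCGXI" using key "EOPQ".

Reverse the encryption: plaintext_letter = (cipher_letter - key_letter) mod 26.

Step 1: Extend key: EOPQEOPQ
Step 2: Decrypt each letter (c - k) mod 26:
  E(4) - E(4) = (4-4) mod 26 = 0 = A
  B(1) - O(14) = (1-14) mod 26 = 13 = N
  P(15) - P(15) = (15-15) mod 26 = 0 = A
  B(1) - Q(16) = (1-16) mod 26 = 11 = L
  C(2) - E(4) = (2-4) mod 26 = 24 = Y
  G(6) - O(14) = (6-14) mod 26 = 18 = S
  X(23) - P(15) = (23-15) mod 26 = 8 = I
  I(8) - Q(16) = (8-16) mod 26 = 18 = S
Plaintext: ANALYSIS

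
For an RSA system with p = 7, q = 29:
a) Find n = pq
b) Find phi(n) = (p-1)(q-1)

Step 1: n = p * q = 7 * 29 = 203.
Step 2: phi(n) = (p-1)(q-1) = 6 * 28 = 168.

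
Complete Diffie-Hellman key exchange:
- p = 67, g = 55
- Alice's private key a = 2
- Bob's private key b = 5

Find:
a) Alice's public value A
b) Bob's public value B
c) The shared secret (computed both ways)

Step 1: A = g^a mod p = 55^2 mod 67 = 10.
Step 2: B = g^b mod p = 55^5 mod 67 = 6.
Step 3: Alice computes s = B^a mod p = 6^2 mod 67 = 36.
Step 4: Bob computes s = A^b mod p = 10^5 mod 67 = 36.
Both sides agree: shared secret = 36.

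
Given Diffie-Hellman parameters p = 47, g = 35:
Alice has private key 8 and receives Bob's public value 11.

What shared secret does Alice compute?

Step 1: s = B^a mod p = 11^8 mod 47.
  11^1 mod 47 = 11
  11^2 mod 47 = (11 * 11) mod 47 = 27
  11^3 mod 47 = (27 * 11) mod 47 = 15
  11^4 mod 47 = (15 * 11) mod 47 = 24
  11^5 mod 47 = (24 * 11) mod 47 = 29
  11^6 mod 47 = (29 * 11) mod 47 = 37
  11^7 mod 47 = (37 * 11) mod 47 = 31
  11^8 mod 47 = (31 * 11) mod 47 = 12
Result: shared secret = 12.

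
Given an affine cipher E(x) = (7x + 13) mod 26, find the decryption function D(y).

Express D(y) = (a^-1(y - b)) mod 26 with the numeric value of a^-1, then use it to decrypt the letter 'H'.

Step 1: Find a^-1, the modular inverse of 7 mod 26.
Step 2: We need 7 * a^-1 = 1 (mod 26).
Step 3: 7 * 15 = 105 = 4 * 26 + 1, so a^-1 = 15.
Step 4: D(y) = 15(y - 13) mod 26.
Step 5: Apply to 'H' (y = 7): D(7) = 15 * (7 - 13) mod 26 = 15 * -6 mod 26 = 14 -> 'O'.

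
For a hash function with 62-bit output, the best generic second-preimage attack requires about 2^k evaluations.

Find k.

Step 1: The hash has a 62-bit output.
Step 2: Second-preimage resistance means: given a specific input x, it should be infeasible to find a different y with h(y) = h(x).
With a 62-bit output, a generic search for a second preimage costs about 2^62 evaluations (each trial matches the fixed target with probability 2^-62).
Step 3: Security level = 62 bits.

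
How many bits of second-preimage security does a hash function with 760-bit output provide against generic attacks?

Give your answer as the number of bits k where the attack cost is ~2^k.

Step 1: The hash has a 760-bit output.
Step 2: Second-preimage resistance means: given a specific input x, it should be infeasible to find a different y with h(y) = h(x).
With a 760-bit output, a generic search for a second preimage costs about 2^760 evaluations (each trial matches the fixed target with probability 2^-760).
Step 3: Security level = 760 bits.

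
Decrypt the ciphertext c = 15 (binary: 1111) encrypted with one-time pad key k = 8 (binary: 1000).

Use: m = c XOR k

Step 1: XOR ciphertext with key:
  Ciphertext: 1111
  Key:        1000
  XOR:        0111
Step 2: Plaintext = 0111 = 7 in decimal.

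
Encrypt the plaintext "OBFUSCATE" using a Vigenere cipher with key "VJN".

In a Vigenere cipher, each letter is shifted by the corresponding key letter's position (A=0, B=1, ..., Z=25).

Step 1: Repeat key to match plaintext length:
  Plaintext: OBFUSCATE
  Key:       VJNVJNVJN
Step 2: Encrypt each letter:
  O(14) + V(21) = (14+21) mod 26 = 9 = J
  B(1) + J(9) = (1+9) mod 26 = 10 = K
  F(5) + N(13) = (5+13) mod 26 = 18 = S
  U(20) + V(21) = (20+21) mod 26 = 15 = P
  S(18) + J(9) = (18+9) mod 26 = 1 = B
  C(2) + N(13) = (2+13) mod 26 = 15 = P
  A(0) + V(21) = (0+21) mod 26 = 21 = V
  T(19) + J(9) = (19+9) mod 26 = 2 = C
  E(4) + N(13) = (4+13) mod 26 = 17 = R
Ciphertext: JKSPBPVCR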